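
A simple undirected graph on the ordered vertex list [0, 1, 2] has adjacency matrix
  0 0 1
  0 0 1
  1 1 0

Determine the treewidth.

A width-1 tree decomposition is:
Bags: B1 = {0, 2}  B2 = {1, 2}
Tree: B1–B2
The largest bag has 2 vertices, giving width 1; this decomposition certifies tw(G) ≤ 1. Any graph with an edge has treewidth ≥ 1, and G has the edge 2–0. Hence tw(G) = 1 exactly.

1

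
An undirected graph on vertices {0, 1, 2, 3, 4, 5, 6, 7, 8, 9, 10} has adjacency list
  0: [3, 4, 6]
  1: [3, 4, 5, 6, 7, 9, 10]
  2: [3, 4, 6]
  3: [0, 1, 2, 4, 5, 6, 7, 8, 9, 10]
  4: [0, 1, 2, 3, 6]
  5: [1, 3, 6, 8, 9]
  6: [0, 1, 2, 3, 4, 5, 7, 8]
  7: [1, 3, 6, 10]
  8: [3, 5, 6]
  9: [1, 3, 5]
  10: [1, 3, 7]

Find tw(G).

A width-3 tree decomposition is:
Bags: B1 = {1, 3, 5, 6}  B2 = {1, 3, 6, 7}  B3 = {1, 3, 4, 6}  B4 = {1, 3, 5, 9}  B5 = {0, 3, 4, 6}  B6 = {2, 3, 4, 6}  B7 = {1, 3, 7, 10}  B8 = {3, 5, 6, 8}
Tree: B1–B2, B1–B3, B1–B4, B3–B5, B5–B6, B2–B7, B1–B8
Each bag holds 4 vertices, so the decomposition has width 3, which upper-bounds the treewidth. For the lower bound, the 4 vertices {1, 3, 5, 9} are pairwise adjacent, and any tree decomposition puts a clique entirely inside one bag — forcing width ≥ 3. Hence tw(G) = 3 exactly.

3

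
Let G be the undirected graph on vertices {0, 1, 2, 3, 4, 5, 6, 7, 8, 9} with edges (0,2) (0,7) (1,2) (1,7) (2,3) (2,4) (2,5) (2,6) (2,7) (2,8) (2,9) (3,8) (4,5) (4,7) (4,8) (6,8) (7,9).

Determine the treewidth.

A width-2 tree decomposition is:
Bags: B1 = {2, 6, 8}  B2 = {2, 4, 8}  B3 = {2, 4, 7}  B4 = {0, 2, 7}  B5 = {2, 7, 9}  B6 = {2, 4, 5}  B7 = {1, 2, 7}  B8 = {2, 3, 8}
Tree: B1–B2, B2–B3, B3–B4, B3–B5, B2–B6, B5–B7, B2–B8
Every bag has size at most 3, so the width is 3 − 1 = 2 and tw(G) ≤ 2. For the lower bound, the 3 vertices {2, 3, 8} are pairwise adjacent, and any tree decomposition puts a clique entirely inside one bag — forcing width ≥ 2. Combining the bounds, tw(G) = 2.

2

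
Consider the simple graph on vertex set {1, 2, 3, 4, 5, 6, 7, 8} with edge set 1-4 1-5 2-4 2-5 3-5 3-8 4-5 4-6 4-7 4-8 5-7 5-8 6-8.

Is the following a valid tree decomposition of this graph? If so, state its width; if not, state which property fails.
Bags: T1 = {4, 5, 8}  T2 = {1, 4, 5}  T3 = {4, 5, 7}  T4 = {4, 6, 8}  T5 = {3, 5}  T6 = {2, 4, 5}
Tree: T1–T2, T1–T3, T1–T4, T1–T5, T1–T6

A tree decomposition must satisfy three properties: every vertex lies in some bag; for every edge, both endpoints lie together in some bag; and for every vertex, the bags containing it form a connected subtree. Here edge (8,3) lies in no bag, so the decomposition is invalid.

No — edge (8,3) lies in no bag.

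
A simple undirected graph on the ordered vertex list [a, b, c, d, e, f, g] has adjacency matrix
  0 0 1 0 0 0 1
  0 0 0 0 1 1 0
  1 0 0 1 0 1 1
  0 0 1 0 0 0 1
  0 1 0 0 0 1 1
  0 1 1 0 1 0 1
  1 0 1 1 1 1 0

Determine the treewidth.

A width-2 tree decomposition is:
Bags: B1 = {c, f, g}  B2 = {c, d, g}  B3 = {e, f, g}  B4 = {b, e, f}  B5 = {a, c, g}
Tree: B1–B2, B1–B3, B3–B4, B1–B5
Each bag holds 3 vertices, so the decomposition has width 2, which upper-bounds the treewidth. On the other hand G contains the 3-clique {e, f, g}. A clique must lie in a single bag of any decomposition, so no decomposition can have width below 2. Therefore the treewidth is 2.

2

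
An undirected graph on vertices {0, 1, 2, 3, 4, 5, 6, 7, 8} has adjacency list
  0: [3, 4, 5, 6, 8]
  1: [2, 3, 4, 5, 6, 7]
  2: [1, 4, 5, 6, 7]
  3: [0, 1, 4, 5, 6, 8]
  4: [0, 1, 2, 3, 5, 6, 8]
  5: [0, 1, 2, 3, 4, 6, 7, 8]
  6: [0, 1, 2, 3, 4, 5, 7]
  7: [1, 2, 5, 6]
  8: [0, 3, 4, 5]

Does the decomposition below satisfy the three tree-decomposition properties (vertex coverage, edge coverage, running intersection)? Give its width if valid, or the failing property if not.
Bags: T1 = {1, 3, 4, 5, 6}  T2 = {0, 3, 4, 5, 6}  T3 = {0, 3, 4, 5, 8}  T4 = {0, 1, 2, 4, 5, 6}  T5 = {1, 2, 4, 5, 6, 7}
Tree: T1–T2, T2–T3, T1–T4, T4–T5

No — bags containing vertex 0 are not connected in the tree.

A tree decomposition must satisfy three properties: every vertex lies in some bag; for every edge, both endpoints lie together in some bag; and for every vertex, the bags containing it form a connected subtree. Here bags containing vertex 0 are not connected in the tree, so the decomposition is invalid.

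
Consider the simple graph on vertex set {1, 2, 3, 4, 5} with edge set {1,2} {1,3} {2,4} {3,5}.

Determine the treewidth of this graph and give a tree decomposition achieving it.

Every bag has size at most 2, so the width is 2 − 1 = 1 and tw(G) ≤ 1. G has an edge, so its treewidth is at least 1. Hence tw(G) = 1 exactly.

Treewidth 1.
One optimal decomposition is:
Bags: B1 = {3, 5}  B2 = {1, 3}  B3 = {1, 2}  B4 = {2, 4}
Tree: B1–B2, B2–B3, B3–B4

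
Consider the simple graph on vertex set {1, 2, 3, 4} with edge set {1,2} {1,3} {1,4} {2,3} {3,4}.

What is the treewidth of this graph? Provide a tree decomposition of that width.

Treewidth 2.
One optimal decomposition is:
Bags: B1 = {1, 3, 4}  B2 = {1, 2, 3}
Tree: B1–B2

Every bag has size at most 3, so the width is 3 − 1 = 2 and tw(G) ≤ 2. Conversely, {1, 2, 3} is a clique of size 3, and the vertices of any clique must share a bag in every tree decomposition; so some bag has ≥ 3 vertices and tw(G) ≥ 2. Therefore the treewidth is 2.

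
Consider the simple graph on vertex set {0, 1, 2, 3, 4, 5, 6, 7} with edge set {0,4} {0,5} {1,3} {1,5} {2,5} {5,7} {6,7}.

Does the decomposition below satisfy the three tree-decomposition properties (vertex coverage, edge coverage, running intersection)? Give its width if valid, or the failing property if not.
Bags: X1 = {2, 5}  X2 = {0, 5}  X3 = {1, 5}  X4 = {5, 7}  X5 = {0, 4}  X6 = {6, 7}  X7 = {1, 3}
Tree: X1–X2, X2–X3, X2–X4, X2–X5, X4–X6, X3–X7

Vertex coverage: the bags together contain {0, 1, 2, 3, 4, 5, 6, 7}, the full vertex set. Edge coverage: each edge of G has both endpoints in at least one bag. Running intersection: for every vertex, the bags containing it form a connected subtree. All three properties hold, so this is a valid tree decomposition of width max|bag| − 1 = 1, and hence tw(G) ≤ 1.

Yes; width 1.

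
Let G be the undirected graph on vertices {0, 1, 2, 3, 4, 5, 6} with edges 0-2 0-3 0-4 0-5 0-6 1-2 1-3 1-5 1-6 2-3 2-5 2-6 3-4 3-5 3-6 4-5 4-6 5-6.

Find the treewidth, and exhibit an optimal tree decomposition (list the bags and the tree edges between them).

The largest bag has 5 vertices, giving width 4; this decomposition certifies tw(G) ≤ 4. Conversely, {0, 2, 3, 5, 6} is a clique of size 5, and the vertices of any clique must share a bag in every tree decomposition; so some bag has ≥ 5 vertices and tw(G) ≥ 4. The upper and lower bounds meet at 4, so that is the treewidth.

Treewidth 4.
One such decomposition:
Bags: B1 = {1, 2, 3, 5, 6}  B2 = {0, 2, 3, 5, 6}  B3 = {0, 3, 4, 5, 6}
Tree: B1–B2, B2–B3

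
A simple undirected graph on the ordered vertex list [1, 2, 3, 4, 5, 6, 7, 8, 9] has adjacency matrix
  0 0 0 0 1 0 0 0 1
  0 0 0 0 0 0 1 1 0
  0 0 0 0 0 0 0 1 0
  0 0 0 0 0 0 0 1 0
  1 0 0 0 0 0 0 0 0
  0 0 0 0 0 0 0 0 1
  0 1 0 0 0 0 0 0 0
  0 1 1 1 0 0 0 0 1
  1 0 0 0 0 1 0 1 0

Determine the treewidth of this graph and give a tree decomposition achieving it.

Treewidth 1.
One optimal decomposition is:
Bags: B1 = {8, 9}  B2 = {6, 9}  B3 = {1, 9}  B4 = {2, 8}  B5 = {4, 8}  B6 = {1, 5}  B7 = {2, 7}  B8 = {3, 8}
Tree: B1–B2, B1–B3, B1–B4, B1–B5, B3–B6, B4–B7, B4–B8

The largest bag has 2 vertices, giving width 1; this decomposition certifies tw(G) ≤ 1. Any graph with an edge has treewidth ≥ 1, and G has the edge 9–8. Therefore the treewidth is 1.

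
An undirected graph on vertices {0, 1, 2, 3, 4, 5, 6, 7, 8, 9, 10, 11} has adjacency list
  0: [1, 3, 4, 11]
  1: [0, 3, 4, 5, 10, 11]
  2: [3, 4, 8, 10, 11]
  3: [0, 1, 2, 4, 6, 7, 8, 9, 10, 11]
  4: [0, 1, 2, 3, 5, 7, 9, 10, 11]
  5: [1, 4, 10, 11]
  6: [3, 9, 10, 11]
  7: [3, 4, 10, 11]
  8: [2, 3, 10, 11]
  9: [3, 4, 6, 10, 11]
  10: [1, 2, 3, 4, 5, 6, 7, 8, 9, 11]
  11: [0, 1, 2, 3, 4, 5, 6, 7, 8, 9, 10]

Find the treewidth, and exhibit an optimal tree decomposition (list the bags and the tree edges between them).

Every bag has size at most 5, so the width is 5 − 1 = 4 and tw(G) ≤ 4. Conversely, {0, 1, 3, 4, 11} is a clique of size 5, and the vertices of any clique must share a bag in every tree decomposition; so some bag has ≥ 5 vertices and tw(G) ≥ 4. The upper and lower bounds meet at 4, so that is the treewidth.

Treewidth 4.
Bags: B1 = {1, 4, 5, 10, 11}  B2 = {1, 3, 4, 10, 11}  B3 = {3, 4, 9, 10, 11}  B4 = {2, 3, 4, 10, 11}  B5 = {0, 1, 3, 4, 11}  B6 = {3, 6, 9, 10, 11}  B7 = {2, 3, 8, 10, 11}  B8 = {3, 4, 7, 10, 11}
Tree: B1–B2, B2–B3, B3–B4, B2–B5, B3–B6, B4–B7, B4–B8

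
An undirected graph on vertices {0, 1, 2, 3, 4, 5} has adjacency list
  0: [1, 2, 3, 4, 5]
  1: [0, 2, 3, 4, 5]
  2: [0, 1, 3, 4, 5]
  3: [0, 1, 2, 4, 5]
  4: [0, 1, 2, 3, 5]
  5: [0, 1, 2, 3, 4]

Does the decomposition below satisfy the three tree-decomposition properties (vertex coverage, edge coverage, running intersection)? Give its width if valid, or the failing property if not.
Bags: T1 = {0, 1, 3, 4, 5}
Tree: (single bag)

A tree decomposition must satisfy three properties: every vertex lies in some bag; for every edge, both endpoints lie together in some bag; and for every vertex, the bags containing it form a connected subtree. Here vertex 2 appears in no bag, so the decomposition is invalid.

No — vertex 2 appears in no bag.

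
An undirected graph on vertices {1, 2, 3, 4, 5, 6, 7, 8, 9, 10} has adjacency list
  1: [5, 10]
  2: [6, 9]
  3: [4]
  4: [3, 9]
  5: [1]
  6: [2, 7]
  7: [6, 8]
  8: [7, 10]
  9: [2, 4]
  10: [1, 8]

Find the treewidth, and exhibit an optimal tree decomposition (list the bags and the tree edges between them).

The largest bag has 2 vertices, giving width 1; this decomposition certifies tw(G) ≤ 1. Any graph with an edge has treewidth ≥ 1, and G has the edge 3–4. Hence tw(G) = 1 exactly.

Treewidth 1.
One optimal decomposition is:
Bags: B1 = {3, 4}  B2 = {4, 9}  B3 = {2, 9}  B4 = {2, 6}  B5 = {6, 7}  B6 = {7, 8}  B7 = {8, 10}  B8 = {1, 10}  B9 = {1, 5}
Tree: B1–B2, B2–B3, B3–B4, B4–B5, B5–B6, B6–B7, B7–B8, B8–B9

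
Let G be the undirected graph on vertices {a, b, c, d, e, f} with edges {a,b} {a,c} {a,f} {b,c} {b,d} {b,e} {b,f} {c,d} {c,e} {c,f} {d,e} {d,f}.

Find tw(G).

A width-3 tree decomposition is:
Bags: B1 = {b, c, d, f}  B2 = {a, b, c, f}  B3 = {b, c, d, e}
Tree: B1–B2, B1–B3
Every bag has size at most 4, so the width is 4 − 1 = 3 and tw(G) ≤ 3. On the other hand G contains the 4-clique {b, c, d, e}. A clique must lie in a single bag of any decomposition, so no decomposition can have width below 3. Therefore the treewidth is 3.

3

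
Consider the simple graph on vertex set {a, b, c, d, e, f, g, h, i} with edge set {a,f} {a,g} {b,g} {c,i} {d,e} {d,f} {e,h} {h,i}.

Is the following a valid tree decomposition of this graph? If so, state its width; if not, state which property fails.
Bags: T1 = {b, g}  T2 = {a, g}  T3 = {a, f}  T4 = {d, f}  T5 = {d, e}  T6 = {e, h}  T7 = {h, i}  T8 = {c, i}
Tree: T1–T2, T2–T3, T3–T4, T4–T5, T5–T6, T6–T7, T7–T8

Every vertex of G appears in some bag (union = {a, b, c, d, e, f, g, h, i}); every edge is covered by a bag; and for each vertex v the set of bags containing v is connected in the bag tree. The decomposition is therefore valid. The largest bag has 2 vertices, so the width is 1.

Yes; width 1.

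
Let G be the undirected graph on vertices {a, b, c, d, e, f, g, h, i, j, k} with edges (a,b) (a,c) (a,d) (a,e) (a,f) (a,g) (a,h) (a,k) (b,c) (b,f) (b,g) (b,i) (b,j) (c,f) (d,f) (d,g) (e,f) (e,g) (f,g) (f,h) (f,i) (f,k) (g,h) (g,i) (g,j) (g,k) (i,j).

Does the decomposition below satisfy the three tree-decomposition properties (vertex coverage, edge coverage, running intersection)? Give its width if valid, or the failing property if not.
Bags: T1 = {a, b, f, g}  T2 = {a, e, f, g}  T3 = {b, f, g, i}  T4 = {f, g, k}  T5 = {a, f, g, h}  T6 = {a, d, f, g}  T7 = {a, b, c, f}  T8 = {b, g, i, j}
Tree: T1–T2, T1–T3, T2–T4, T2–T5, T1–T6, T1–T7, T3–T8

A tree decomposition must satisfy three properties: every vertex lies in some bag; for every edge, both endpoints lie together in some bag; and for every vertex, the bags containing it form a connected subtree. Here edge (a,k) lies in no bag, so the decomposition is invalid.

No — edge (a,k) lies in no bag.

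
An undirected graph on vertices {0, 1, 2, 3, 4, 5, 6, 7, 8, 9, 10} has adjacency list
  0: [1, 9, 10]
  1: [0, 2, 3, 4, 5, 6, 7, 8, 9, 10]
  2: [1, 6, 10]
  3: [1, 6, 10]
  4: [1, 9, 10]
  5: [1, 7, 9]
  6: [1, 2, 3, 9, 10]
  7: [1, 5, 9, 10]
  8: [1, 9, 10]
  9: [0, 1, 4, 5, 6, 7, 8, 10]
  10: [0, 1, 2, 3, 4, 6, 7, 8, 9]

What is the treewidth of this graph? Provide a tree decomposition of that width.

The largest bag has 4 vertices, giving width 3; this decomposition certifies tw(G) ≤ 3. For the lower bound, the 4 vertices {0, 1, 9, 10} are pairwise adjacent, and any tree decomposition puts a clique entirely inside one bag — forcing width ≥ 3. Hence tw(G) = 3 exactly.

Treewidth 3.
One optimal decomposition is:
Bags: B1 = {1, 4, 9, 10}  B2 = {1, 8, 9, 10}  B3 = {1, 7, 9, 10}  B4 = {0, 1, 9, 10}  B5 = {1, 5, 7, 9}  B6 = {1, 6, 9, 10}  B7 = {1, 3, 6, 10}  B8 = {1, 2, 6, 10}
Tree: B1–B2, B1–B3, B1–B4, B3–B5, B2–B6, B6–B7, B6–B8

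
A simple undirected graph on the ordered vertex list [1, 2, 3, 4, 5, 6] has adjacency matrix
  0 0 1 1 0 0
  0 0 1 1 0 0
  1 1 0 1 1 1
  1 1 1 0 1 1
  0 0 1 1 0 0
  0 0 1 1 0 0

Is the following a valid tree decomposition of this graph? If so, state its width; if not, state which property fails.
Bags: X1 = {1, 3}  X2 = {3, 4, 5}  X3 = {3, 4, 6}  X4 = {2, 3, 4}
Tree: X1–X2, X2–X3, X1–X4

No — edge (4,1) lies in no bag.

A tree decomposition must satisfy three properties: every vertex lies in some bag; for every edge, both endpoints lie together in some bag; and for every vertex, the bags containing it form a connected subtree. Here edge (4,1) lies in no bag, so the decomposition is invalid.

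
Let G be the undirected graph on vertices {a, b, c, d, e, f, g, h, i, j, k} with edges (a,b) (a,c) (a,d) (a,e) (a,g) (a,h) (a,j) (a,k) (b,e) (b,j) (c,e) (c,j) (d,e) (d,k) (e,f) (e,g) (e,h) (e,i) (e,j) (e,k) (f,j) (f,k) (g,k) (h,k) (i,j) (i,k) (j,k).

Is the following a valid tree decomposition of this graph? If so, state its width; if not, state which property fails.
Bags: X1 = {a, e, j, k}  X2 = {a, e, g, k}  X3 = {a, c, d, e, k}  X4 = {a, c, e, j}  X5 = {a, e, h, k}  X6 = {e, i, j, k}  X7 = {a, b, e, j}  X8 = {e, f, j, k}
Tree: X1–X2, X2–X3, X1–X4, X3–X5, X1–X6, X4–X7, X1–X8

No — bags containing vertex c are not connected in the tree.

A tree decomposition must satisfy three properties: every vertex lies in some bag; for every edge, both endpoints lie together in some bag; and for every vertex, the bags containing it form a connected subtree. Here bags containing vertex c are not connected in the tree, so the decomposition is invalid.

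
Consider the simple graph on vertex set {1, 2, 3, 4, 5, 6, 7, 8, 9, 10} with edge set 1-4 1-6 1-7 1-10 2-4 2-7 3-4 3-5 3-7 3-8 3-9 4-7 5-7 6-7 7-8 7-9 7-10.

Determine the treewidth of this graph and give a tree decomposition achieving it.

Treewidth 2.
One such decomposition:
Bags: B1 = {1, 6, 7}  B2 = {1, 4, 7}  B3 = {3, 4, 7}  B4 = {3, 5, 7}  B5 = {2, 4, 7}  B6 = {3, 7, 9}  B7 = {1, 7, 10}  B8 = {3, 7, 8}
Tree: B1–B2, B2–B3, B3–B4, B2–B5, B4–B6, B2–B7, B3–B8

The largest bag has 3 vertices, giving width 2; this decomposition certifies tw(G) ≤ 2. For the lower bound, the 3 vertices {1, 7, 10} are pairwise adjacent, and any tree decomposition puts a clique entirely inside one bag — forcing width ≥ 2. The upper and lower bounds meet at 2, so that is the treewidth.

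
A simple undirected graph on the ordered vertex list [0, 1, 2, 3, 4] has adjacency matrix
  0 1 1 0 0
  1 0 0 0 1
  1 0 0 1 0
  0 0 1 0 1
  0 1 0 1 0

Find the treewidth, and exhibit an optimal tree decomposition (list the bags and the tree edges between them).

The largest bag has 3 vertices, giving width 2; this decomposition certifies tw(G) ≤ 2. The edges 0–1–4–3–2–0 form a cycle, so G is not a tree and its treewidth is at least 2. The upper and lower bounds meet at 2, so that is the treewidth.

Treewidth 2.
Bags: B1 = {0, 1, 4}  B2 = {0, 3, 4}  B3 = {0, 2, 3}
Tree: B1–B2, B2–B3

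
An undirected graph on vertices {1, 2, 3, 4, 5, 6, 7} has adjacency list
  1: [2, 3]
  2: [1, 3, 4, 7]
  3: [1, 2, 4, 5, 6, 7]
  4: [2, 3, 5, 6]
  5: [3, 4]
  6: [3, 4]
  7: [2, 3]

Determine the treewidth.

A width-2 tree decomposition is:
Bags: B1 = {1, 2, 3}  B2 = {2, 3, 4}  B3 = {3, 4, 6}  B4 = {3, 4, 5}  B5 = {2, 3, 7}
Tree: B1–B2, B2–B3, B3–B4, B1–B5
The largest bag has 3 vertices, giving width 2; this decomposition certifies tw(G) ≤ 2. Conversely, {1, 2, 3} is a clique of size 3, and the vertices of any clique must share a bag in every tree decomposition; so some bag has ≥ 3 vertices and tw(G) ≥ 2. Combining the bounds, tw(G) = 2.

2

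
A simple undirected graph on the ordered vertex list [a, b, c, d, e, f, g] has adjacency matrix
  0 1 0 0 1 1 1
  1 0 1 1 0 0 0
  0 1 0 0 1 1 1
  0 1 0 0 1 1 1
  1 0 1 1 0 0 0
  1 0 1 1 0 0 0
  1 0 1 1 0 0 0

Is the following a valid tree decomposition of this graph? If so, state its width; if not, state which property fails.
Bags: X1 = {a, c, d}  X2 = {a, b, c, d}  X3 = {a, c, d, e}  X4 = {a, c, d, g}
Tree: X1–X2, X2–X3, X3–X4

A tree decomposition must satisfy three properties: every vertex lies in some bag; for every edge, both endpoints lie together in some bag; and for every vertex, the bags containing it form a connected subtree. Here vertex f appears in no bag, so the decomposition is invalid.

No — vertex f appears in no bag.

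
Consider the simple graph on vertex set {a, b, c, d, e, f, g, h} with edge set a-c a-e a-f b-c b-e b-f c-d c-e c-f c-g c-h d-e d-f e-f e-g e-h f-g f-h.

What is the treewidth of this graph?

3

A width-3 tree decomposition is:
Bags: B1 = {c, e, f, g}  B2 = {a, c, e, f}  B3 = {c, e, f, h}  B4 = {b, c, e, f}  B5 = {c, d, e, f}
Tree: B1–B2, B1–B3, B1–B4, B3–B5
The largest bag has 4 vertices, giving width 3; this decomposition certifies tw(G) ≤ 3. For the lower bound, the 4 vertices {c, d, e, f} are pairwise adjacent, and any tree decomposition puts a clique entirely inside one bag — forcing width ≥ 3. Therefore the treewidth is 3.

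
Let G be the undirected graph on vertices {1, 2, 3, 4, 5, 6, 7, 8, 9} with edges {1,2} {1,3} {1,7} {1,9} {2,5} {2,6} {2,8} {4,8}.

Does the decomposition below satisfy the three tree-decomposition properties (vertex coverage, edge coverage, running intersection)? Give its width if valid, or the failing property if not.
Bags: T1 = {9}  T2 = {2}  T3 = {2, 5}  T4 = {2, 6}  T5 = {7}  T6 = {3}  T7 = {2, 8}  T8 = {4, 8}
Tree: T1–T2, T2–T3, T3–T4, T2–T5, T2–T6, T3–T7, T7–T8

A tree decomposition must satisfy three properties: every vertex lies in some bag; for every edge, both endpoints lie together in some bag; and for every vertex, the bags containing it form a connected subtree. Here vertex 1 appears in no bag, so the decomposition is invalid.

No — vertex 1 appears in no bag.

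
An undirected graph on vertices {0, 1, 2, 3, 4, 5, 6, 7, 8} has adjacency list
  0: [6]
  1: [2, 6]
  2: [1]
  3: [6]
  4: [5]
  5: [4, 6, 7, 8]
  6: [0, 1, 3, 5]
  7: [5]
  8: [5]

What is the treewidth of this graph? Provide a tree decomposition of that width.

Treewidth 1.
Bags: B1 = {4, 5}  B2 = {5, 6}  B3 = {5, 8}  B4 = {3, 6}  B5 = {1, 6}  B6 = {0, 6}  B7 = {5, 7}  B8 = {1, 2}
Tree: B1–B2, B2–B3, B2–B4, B4–B5, B2–B6, B3–B7, B5–B8

The largest bag has 2 vertices, giving width 1; this decomposition certifies tw(G) ≤ 1. Since G has at least one edge (e.g. 4–5), it is not an edgeless graph, so tw(G) ≥ 1. Hence tw(G) = 1 exactly.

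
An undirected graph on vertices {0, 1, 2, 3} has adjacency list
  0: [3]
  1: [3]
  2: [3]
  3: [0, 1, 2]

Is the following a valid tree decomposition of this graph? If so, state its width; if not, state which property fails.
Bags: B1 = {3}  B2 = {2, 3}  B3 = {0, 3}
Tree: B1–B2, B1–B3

No — vertex 1 appears in no bag.

A tree decomposition must satisfy three properties: every vertex lies in some bag; for every edge, both endpoints lie together in some bag; and for every vertex, the bags containing it form a connected subtree. Here vertex 1 appears in no bag, so the decomposition is invalid.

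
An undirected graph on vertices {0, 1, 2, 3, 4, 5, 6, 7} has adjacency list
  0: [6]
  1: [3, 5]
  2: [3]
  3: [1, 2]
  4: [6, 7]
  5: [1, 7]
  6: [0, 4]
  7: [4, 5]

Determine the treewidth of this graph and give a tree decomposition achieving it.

Treewidth 1.
One such decomposition:
Bags: B1 = {2, 3}  B2 = {1, 3}  B3 = {1, 5}  B4 = {5, 7}  B5 = {4, 7}  B6 = {4, 6}  B7 = {0, 6}
Tree: B1–B2, B2–B3, B3–B4, B4–B5, B5–B6, B6–B7

Each bag holds 2 vertices, so the decomposition has width 1, which upper-bounds the treewidth. G has an edge, so its treewidth is at least 1. Combining the bounds, tw(G) = 1.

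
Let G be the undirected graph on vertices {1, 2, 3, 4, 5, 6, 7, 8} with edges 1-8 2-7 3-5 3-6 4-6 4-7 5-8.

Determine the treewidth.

1

A width-1 tree decomposition is:
Bags: B1 = {2, 7}  B2 = {4, 7}  B3 = {4, 6}  B4 = {3, 6}  B5 = {3, 5}  B6 = {5, 8}  B7 = {1, 8}
Tree: B1–B2, B2–B3, B3–B4, B4–B5, B5–B6, B6–B7
Every bag has size at most 2, so the width is 2 − 1 = 1 and tw(G) ≤ 1. Any graph with an edge has treewidth ≥ 1, and G has the edge 2–7. Combining the bounds, tw(G) = 1.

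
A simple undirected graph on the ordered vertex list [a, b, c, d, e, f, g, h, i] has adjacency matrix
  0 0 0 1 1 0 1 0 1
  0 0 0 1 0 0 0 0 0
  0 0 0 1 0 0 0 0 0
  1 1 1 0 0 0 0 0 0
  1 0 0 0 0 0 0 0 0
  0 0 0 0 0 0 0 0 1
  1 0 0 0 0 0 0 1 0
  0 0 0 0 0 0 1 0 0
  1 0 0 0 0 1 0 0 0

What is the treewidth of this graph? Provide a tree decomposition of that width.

Every bag has size at most 2, so the width is 2 − 1 = 1 and tw(G) ≤ 1. Any graph with an edge has treewidth ≥ 1, and G has the edge g–a. The upper and lower bounds meet at 1, so that is the treewidth.

Treewidth 1.
Bags: B1 = {a, g}  B2 = {g, h}  B3 = {a, d}  B4 = {a, e}  B5 = {c, d}  B6 = {a, i}  B7 = {b, d}  B8 = {f, i}
Tree: B1–B2, B1–B3, B3–B4, B3–B5, B3–B6, B5–B7, B6–B8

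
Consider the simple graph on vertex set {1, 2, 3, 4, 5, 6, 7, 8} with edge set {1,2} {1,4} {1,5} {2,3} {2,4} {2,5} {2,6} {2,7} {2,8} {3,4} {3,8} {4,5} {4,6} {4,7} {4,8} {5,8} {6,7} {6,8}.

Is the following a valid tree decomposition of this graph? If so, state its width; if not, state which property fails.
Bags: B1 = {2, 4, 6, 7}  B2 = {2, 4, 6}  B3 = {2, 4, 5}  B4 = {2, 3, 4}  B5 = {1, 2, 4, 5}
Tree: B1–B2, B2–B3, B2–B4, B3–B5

No — vertex 8 appears in no bag.

A tree decomposition must satisfy three properties: every vertex lies in some bag; for every edge, both endpoints lie together in some bag; and for every vertex, the bags containing it form a connected subtree. Here vertex 8 appears in no bag, so the decomposition is invalid.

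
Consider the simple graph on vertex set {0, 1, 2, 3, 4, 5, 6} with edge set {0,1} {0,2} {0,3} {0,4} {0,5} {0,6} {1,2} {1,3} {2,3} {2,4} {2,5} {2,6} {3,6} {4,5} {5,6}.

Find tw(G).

3

A width-3 tree decomposition is:
Bags: B1 = {0, 2, 5, 6}  B2 = {0, 2, 3, 6}  B3 = {0, 2, 4, 5}  B4 = {0, 1, 2, 3}
Tree: B1–B2, B1–B3, B2–B4
Every bag has size at most 4, so the width is 4 − 1 = 3 and tw(G) ≤ 3. For the lower bound, the 4 vertices {0, 1, 2, 3} are pairwise adjacent, and any tree decomposition puts a clique entirely inside one bag — forcing width ≥ 3. Hence tw(G) = 3 exactly.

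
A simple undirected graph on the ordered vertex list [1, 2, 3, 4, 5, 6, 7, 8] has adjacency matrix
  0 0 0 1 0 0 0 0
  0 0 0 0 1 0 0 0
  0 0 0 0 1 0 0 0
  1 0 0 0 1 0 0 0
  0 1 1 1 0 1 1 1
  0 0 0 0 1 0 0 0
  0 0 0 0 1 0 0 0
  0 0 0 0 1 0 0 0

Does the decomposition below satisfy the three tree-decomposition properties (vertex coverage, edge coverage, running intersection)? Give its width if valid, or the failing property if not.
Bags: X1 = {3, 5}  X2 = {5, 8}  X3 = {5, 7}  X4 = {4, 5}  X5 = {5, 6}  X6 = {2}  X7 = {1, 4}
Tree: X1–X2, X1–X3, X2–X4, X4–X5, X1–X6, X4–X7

A tree decomposition must satisfy three properties: every vertex lies in some bag; for every edge, both endpoints lie together in some bag; and for every vertex, the bags containing it form a connected subtree. Here edge (5,2) lies in no bag, so the decomposition is invalid.

No — edge (5,2) lies in no bag.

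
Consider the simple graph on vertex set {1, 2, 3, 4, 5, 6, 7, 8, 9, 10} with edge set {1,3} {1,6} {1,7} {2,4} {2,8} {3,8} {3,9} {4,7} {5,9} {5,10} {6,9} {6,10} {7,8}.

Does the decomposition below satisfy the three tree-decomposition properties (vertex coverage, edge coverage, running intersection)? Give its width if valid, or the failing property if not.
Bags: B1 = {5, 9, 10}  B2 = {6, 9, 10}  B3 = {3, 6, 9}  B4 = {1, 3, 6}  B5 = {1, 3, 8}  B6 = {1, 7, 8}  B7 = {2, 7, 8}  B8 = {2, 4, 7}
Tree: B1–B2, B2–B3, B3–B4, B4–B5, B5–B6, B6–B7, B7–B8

Vertex coverage: the bags together contain {1, 2, 3, 4, 5, 6, 7, 8, 9, 10}, the full vertex set. Edge coverage: each edge of G has both endpoints in at least one bag. Running intersection: for every vertex, the bags containing it form a connected subtree. All three properties hold, so this is a valid tree decomposition of width max|bag| − 1 = 2, and hence tw(G) ≤ 2.

Yes; width 2.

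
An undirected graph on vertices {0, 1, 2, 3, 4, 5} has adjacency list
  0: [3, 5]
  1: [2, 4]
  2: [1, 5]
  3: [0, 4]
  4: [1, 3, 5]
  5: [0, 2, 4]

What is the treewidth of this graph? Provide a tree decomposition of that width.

Every bag has size at most 3, so the width is 3 − 1 = 2 and tw(G) ≤ 2. The edges 0–3–4–5–0 form a cycle, so G is not a tree and its treewidth is at least 2. Combining the bounds, tw(G) = 2.

Treewidth 2.
One such decomposition:
Bags: B1 = {0, 3, 5}  B2 = {3, 4, 5}  B3 = {2, 4, 5}  B4 = {1, 2, 4}
Tree: B1–B2, B2–B3, B3–B4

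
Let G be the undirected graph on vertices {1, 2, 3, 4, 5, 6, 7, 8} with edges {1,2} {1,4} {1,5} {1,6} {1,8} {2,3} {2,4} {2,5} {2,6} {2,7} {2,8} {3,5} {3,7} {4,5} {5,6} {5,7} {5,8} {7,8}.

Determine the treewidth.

3

A width-3 tree decomposition is:
Bags: B1 = {1, 2, 5, 8}  B2 = {2, 5, 7, 8}  B3 = {1, 2, 4, 5}  B4 = {1, 2, 5, 6}  B5 = {2, 3, 5, 7}
Tree: B1–B2, B1–B3, B3–B4, B2–B5
Each bag holds 4 vertices, so the decomposition has width 3, which upper-bounds the treewidth. For the lower bound, the 4 vertices {1, 2, 5, 8} are pairwise adjacent, and any tree decomposition puts a clique entirely inside one bag — forcing width ≥ 3. Hence tw(G) = 3 exactly.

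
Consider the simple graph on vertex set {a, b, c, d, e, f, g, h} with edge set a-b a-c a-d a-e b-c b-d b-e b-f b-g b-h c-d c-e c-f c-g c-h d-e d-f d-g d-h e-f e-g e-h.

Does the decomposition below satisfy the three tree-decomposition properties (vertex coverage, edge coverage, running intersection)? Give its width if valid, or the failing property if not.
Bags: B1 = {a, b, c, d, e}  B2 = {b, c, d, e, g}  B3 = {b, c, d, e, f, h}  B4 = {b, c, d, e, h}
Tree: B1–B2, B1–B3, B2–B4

No — bags containing vertex h are not connected in the tree.

A tree decomposition must satisfy three properties: every vertex lies in some bag; for every edge, both endpoints lie together in some bag; and for every vertex, the bags containing it form a connected subtree. Here bags containing vertex h are not connected in the tree, so the decomposition is invalid.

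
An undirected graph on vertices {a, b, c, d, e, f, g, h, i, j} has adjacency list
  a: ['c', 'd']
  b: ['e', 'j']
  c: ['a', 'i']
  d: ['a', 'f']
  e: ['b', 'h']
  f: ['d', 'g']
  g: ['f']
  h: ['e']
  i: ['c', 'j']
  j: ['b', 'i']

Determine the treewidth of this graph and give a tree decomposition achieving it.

Treewidth 1.
One optimal decomposition is:
Bags: B1 = {f, g}  B2 = {d, f}  B3 = {a, d}  B4 = {a, c}  B5 = {c, i}  B6 = {i, j}  B7 = {b, j}  B8 = {b, e}  B9 = {e, h}
Tree: B1–B2, B2–B3, B3–B4, B4–B5, B5–B6, B6–B7, B7–B8, B8–B9

Each bag holds 2 vertices, so the decomposition has width 1, which upper-bounds the treewidth. Any graph with an edge has treewidth ≥ 1, and G has the edge g–f. Hence tw(G) = 1 exactly.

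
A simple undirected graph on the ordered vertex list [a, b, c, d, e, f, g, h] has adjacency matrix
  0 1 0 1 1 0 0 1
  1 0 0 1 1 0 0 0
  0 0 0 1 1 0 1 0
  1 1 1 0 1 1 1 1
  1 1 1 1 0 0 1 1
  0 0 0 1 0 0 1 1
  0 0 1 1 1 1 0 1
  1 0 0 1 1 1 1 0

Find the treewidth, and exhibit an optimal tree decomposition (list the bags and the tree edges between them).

The largest bag has 4 vertices, giving width 3; this decomposition certifies tw(G) ≤ 3. For the lower bound, the 4 vertices {d, e, g, h} are pairwise adjacent, and any tree decomposition puts a clique entirely inside one bag — forcing width ≥ 3. Combining the bounds, tw(G) = 3.

Treewidth 3.
One optimal decomposition is:
Bags: B1 = {a, d, e, h}  B2 = {d, e, g, h}  B3 = {c, d, e, g}  B4 = {d, f, g, h}  B5 = {a, b, d, e}
Tree: B1–B2, B2–B3, B2–B4, B1–B5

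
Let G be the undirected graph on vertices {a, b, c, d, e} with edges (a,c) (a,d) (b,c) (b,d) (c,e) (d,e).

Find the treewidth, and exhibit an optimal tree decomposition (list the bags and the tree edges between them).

Treewidth 2.
One optimal decomposition is:
Bags: B1 = {b, c, d}  B2 = {c, d, e}  B3 = {a, c, d}
Tree: B1–B2, B2–B3

Every bag has size at most 3, so the width is 3 − 1 = 2 and tw(G) ≤ 2. Since b–d–e–c–b is a cycle in G, G is not acyclic. Forests are exactly the graphs of treewidth ≤ 1, so tw(G) ≥ 2. Combining the bounds, tw(G) = 2.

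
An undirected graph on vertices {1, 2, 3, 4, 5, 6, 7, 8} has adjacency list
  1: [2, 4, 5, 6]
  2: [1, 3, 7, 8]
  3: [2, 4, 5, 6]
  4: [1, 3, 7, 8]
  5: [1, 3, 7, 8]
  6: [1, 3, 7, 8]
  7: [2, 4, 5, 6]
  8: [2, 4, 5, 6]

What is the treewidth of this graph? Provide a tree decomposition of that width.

Treewidth 4.
One optimal decomposition is:
Bags: B1 = {1, 3, 5, 7, 8}  B2 = {1, 3, 4, 7, 8}  B3 = {1, 3, 6, 7, 8}  B4 = {1, 2, 3, 7, 8}
Tree: B1–B2, B2–B3, B3–B4

Each bag holds 5 vertices, so the decomposition has width 4, which upper-bounds the treewidth. For the lower bound: the 5 vertex sets {5,7}, {4,8}, {1,6}, {3}, {2} are disjoint, each induces a connected subgraph, and every pair is joined by at least one edge of G. Contracting each set to a single vertex therefore yields K_{5} as a minor, and since treewidth is minor-monotone, tw(G) ≥ tw(K_{5}) = 4. Therefore the treewidth is 4.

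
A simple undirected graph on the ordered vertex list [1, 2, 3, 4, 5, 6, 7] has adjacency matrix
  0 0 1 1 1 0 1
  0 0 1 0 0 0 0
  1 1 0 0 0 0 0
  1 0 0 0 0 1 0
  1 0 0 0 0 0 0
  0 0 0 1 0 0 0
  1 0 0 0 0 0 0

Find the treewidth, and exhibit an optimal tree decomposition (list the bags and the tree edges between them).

The largest bag has 2 vertices, giving width 1; this decomposition certifies tw(G) ≤ 1. Since G has at least one edge (e.g. 4–6), it is not an edgeless graph, so tw(G) ≥ 1. Hence tw(G) = 1 exactly.

Treewidth 1.
One such decomposition:
Bags: B1 = {4, 6}  B2 = {1, 4}  B3 = {1, 3}  B4 = {1, 7}  B5 = {1, 5}  B6 = {2, 3}
Tree: B1–B2, B2–B3, B3–B4, B3–B5, B3–B6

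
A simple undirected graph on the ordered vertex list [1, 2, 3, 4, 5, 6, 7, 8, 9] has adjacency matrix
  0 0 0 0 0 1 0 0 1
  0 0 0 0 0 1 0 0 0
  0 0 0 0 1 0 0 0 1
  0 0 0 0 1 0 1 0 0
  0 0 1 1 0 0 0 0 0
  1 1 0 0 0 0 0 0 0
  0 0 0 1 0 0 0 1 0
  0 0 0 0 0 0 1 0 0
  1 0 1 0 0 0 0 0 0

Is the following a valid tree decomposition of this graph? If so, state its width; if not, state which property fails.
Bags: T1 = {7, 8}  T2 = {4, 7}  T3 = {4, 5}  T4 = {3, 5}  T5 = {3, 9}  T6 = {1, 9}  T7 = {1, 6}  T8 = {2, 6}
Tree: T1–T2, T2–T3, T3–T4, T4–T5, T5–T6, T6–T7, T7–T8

Yes; width 1.

Every vertex of G appears in some bag (union = {1, 2, 3, 4, 5, 6, 7, 8, 9}); every edge is covered by a bag; and for each vertex v the set of bags containing v is connected in the bag tree. The decomposition is therefore valid. The largest bag has 2 vertices, so the width is 1.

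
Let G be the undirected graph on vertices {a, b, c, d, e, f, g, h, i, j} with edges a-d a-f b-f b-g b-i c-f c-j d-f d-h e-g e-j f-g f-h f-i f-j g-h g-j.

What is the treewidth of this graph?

A width-2 tree decomposition is:
Bags: B1 = {e, g, j}  B2 = {f, g, j}  B3 = {b, f, g}  B4 = {f, g, h}  B5 = {b, f, i}  B6 = {c, f, j}  B7 = {d, f, h}  B8 = {a, d, f}
Tree: B1–B2, B2–B3, B2–B4, B3–B5, B2–B6, B4–B7, B7–B8
The largest bag has 3 vertices, giving width 2; this decomposition certifies tw(G) ≤ 2. For the lower bound, the 3 vertices {e, g, j} are pairwise adjacent, and any tree decomposition puts a clique entirely inside one bag — forcing width ≥ 2. Hence tw(G) = 2 exactly.

2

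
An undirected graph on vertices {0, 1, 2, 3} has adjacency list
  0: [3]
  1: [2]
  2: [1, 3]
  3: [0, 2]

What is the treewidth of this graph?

A width-1 tree decomposition is:
Bags: B1 = {1, 2}  B2 = {2, 3}  B3 = {0, 3}
Tree: B1–B2, B2–B3
Every bag has size at most 2, so the width is 2 − 1 = 1 and tw(G) ≤ 1. Any graph with an edge has treewidth ≥ 1, and G has the edge 1–2. Combining the bounds, tw(G) = 1.

1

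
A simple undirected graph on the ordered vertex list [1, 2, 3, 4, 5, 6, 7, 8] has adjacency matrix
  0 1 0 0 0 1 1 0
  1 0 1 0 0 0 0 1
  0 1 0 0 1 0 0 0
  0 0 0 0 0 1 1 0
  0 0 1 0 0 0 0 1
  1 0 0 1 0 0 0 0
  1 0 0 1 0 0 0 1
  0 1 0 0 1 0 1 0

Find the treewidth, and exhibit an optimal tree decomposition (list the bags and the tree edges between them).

Treewidth 2.
One such decomposition:
Bags: B1 = {1, 4, 6}  B2 = {1, 4, 7}  B3 = {1, 2, 7}  B4 = {2, 7, 8}  B5 = {2, 3, 8}  B6 = {3, 5, 8}
Tree: B1–B2, B2–B3, B3–B4, B4–B5, B5–B6

Each bag holds 3 vertices, so the decomposition has width 2, which upper-bounds the treewidth. The edges 6–4–7–1–6 form a cycle, so G is not a tree and its treewidth is at least 2. Hence tw(G) = 2 exactly.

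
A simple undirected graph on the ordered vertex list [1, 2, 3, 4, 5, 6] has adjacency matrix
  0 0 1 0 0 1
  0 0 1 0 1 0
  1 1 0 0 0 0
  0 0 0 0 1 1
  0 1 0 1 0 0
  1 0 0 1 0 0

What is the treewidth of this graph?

A width-2 tree decomposition is:
Bags: B1 = {1, 4, 6}  B2 = {1, 4, 5}  B3 = {1, 2, 5}  B4 = {1, 2, 3}
Tree: B1–B2, B2–B3, B3–B4
The largest bag has 3 vertices, giving width 2; this decomposition certifies tw(G) ≤ 2. Since 1–6–4–5–2–3–1 is a cycle in G, G is not acyclic. Forests are exactly the graphs of treewidth ≤ 1, so tw(G) ≥ 2. Hence tw(G) = 2 exactly.

2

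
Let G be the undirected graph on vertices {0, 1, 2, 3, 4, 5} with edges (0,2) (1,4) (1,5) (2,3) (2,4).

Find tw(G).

A width-1 tree decomposition is:
Bags: B1 = {0, 2}  B2 = {2, 4}  B3 = {1, 4}  B4 = {2, 3}  B5 = {1, 5}
Tree: B1–B2, B2–B3, B2–B4, B3–B5
Every bag has size at most 2, so the width is 2 − 1 = 1 and tw(G) ≤ 1. G has an edge, so its treewidth is at least 1. Hence tw(G) = 1 exactly.

1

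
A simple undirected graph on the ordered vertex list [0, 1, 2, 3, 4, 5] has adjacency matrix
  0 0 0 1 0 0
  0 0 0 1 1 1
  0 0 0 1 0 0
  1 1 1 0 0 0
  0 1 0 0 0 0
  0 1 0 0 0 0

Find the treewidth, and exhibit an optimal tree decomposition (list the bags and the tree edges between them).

Treewidth 1.
One optimal decomposition is:
Bags: B1 = {1, 3}  B2 = {2, 3}  B3 = {0, 3}  B4 = {1, 4}  B5 = {1, 5}
Tree: B1–B2, B1–B3, B1–B4, B4–B5

Every bag has size at most 2, so the width is 2 − 1 = 1 and tw(G) ≤ 1. Since G has at least one edge (e.g. 3–1), it is not an edgeless graph, so tw(G) ≥ 1. Therefore the treewidth is 1.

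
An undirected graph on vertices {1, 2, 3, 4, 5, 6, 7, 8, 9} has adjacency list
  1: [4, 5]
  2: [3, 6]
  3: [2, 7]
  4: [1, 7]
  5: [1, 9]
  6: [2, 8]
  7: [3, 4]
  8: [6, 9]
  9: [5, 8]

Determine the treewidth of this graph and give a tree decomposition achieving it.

The largest bag has 3 vertices, giving width 2; this decomposition certifies tw(G) ≤ 2. Since 6–8–9–5–1–4–7–3–2–6 is a cycle in G, G is not acyclic. Forests are exactly the graphs of treewidth ≤ 1, so tw(G) ≥ 2. The upper and lower bounds meet at 2, so that is the treewidth.

Treewidth 2.
Bags: B1 = {6, 8, 9}  B2 = {5, 6, 9}  B3 = {1, 5, 6}  B4 = {1, 4, 6}  B5 = {4, 6, 7}  B6 = {3, 6, 7}  B7 = {2, 3, 6}
Tree: B1–B2, B2–B3, B3–B4, B4–B5, B5–B6, B6–B7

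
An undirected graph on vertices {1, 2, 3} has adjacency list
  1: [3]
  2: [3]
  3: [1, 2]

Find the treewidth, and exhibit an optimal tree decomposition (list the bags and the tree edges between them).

Every bag has size at most 2, so the width is 2 − 1 = 1 and tw(G) ≤ 1. Since G has at least one edge (e.g. 1–3), it is not an edgeless graph, so tw(G) ≥ 1. The upper and lower bounds meet at 1, so that is the treewidth.

Treewidth 1.
One such decomposition:
Bags: B1 = {1, 3}  B2 = {2, 3}
Tree: B1–B2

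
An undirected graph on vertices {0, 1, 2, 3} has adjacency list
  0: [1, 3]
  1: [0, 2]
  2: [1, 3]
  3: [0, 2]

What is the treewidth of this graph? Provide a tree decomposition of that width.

Treewidth 2.
Bags: B1 = {0, 1, 2}  B2 = {0, 2, 3}
Tree: B1–B2

The largest bag has 3 vertices, giving width 2; this decomposition certifies tw(G) ≤ 2. For the lower bound, G contains the cycle 0–1–2–3–0, so G is not a forest; only forests have treewidth ≤ 1, hence tw(G) ≥ 2. Therefore the treewidth is 2.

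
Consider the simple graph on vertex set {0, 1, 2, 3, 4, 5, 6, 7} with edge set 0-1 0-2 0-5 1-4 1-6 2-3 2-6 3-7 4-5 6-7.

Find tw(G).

A width-2 tree decomposition is:
Bags: B1 = {3, 6, 7}  B2 = {2, 3, 6}  B3 = {1, 2, 6}  B4 = {0, 1, 2}  B5 = {0, 1, 4}  B6 = {0, 4, 5}
Tree: B1–B2, B2–B3, B3–B4, B4–B5, B5–B6
The largest bag has 3 vertices, giving width 2; this decomposition certifies tw(G) ≤ 2. Since 7–3–2–6–7 is a cycle in G, G is not acyclic. Forests are exactly the graphs of treewidth ≤ 1, so tw(G) ≥ 2. Combining the bounds, tw(G) = 2.

2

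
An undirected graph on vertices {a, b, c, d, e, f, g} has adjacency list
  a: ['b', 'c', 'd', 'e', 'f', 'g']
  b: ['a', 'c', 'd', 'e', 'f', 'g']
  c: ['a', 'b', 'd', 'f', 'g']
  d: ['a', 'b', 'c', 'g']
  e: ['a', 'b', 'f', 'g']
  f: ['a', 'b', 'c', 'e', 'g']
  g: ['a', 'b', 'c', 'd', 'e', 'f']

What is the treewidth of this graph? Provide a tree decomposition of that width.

Each bag holds 5 vertices, so the decomposition has width 4, which upper-bounds the treewidth. On the other hand G contains the 5-clique {a, b, e, f, g}. A clique must lie in a single bag of any decomposition, so no decomposition can have width below 4. The upper and lower bounds meet at 4, so that is the treewidth.

Treewidth 4.
One optimal decomposition is:
Bags: B1 = {a, b, c, f, g}  B2 = {a, b, e, f, g}  B3 = {a, b, c, d, g}
Tree: B1–B2, B1–B3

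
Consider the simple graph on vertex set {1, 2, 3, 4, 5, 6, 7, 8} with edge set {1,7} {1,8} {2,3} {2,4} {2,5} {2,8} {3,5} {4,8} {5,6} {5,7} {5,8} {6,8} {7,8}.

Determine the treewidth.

2

A width-2 tree decomposition is:
Bags: B1 = {5, 7, 8}  B2 = {5, 6, 8}  B3 = {1, 7, 8}  B4 = {2, 5, 8}  B5 = {2, 3, 5}  B6 = {2, 4, 8}
Tree: B1–B2, B1–B3, B2–B4, B4–B5, B4–B6
Every bag has size at most 3, so the width is 3 − 1 = 2 and tw(G) ≤ 2. On the other hand G contains the 3-clique {1, 7, 8}. A clique must lie in a single bag of any decomposition, so no decomposition can have width below 2. Hence tw(G) = 2 exactly.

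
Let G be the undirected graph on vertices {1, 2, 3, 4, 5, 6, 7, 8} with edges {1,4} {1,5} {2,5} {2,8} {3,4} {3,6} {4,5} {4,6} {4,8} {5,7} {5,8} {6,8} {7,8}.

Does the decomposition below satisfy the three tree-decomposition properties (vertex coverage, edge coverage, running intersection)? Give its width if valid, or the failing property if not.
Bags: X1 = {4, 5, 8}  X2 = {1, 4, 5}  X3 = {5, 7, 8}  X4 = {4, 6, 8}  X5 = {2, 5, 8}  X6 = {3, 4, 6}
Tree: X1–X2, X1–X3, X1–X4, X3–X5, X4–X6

Vertex coverage: the bags together contain {1, 2, 3, 4, 5, 6, 7, 8}, the full vertex set. Edge coverage: each edge of G has both endpoints in at least one bag. Running intersection: for every vertex, the bags containing it form a connected subtree. All three properties hold, so this is a valid tree decomposition of width max|bag| − 1 = 2, and hence tw(G) ≤ 2.

Yes; width 2.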